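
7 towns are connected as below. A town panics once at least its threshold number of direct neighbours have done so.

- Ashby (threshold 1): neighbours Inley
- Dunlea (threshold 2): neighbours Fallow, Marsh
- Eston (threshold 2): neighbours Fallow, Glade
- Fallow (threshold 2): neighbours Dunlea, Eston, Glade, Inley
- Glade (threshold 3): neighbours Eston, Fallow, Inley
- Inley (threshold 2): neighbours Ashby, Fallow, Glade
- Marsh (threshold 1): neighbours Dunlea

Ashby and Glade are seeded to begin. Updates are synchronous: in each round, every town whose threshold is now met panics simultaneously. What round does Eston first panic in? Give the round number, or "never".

Round 1 — Ashby, Glade panic (initial).
Round 2 — checking thresholds:
  Eston: 1 of 2 neighbours < 2, holds.
  Fallow: 1 of 4 neighbours < 2, holds.
  Inley: 2 of 3 neighbours ≥ 2, panics.
Round 3 — checking thresholds:
  Eston: 1 of 2 neighbours < 2, holds.
  Fallow: 2 of 4 neighbours ≥ 2, panics.
Round 4 — checking thresholds:
  Dunlea: 1 of 2 neighbours < 2, holds.
  Eston: 2 of 2 neighbours ≥ 2, panics.
Round 5 — no new panics; cascade stops.

4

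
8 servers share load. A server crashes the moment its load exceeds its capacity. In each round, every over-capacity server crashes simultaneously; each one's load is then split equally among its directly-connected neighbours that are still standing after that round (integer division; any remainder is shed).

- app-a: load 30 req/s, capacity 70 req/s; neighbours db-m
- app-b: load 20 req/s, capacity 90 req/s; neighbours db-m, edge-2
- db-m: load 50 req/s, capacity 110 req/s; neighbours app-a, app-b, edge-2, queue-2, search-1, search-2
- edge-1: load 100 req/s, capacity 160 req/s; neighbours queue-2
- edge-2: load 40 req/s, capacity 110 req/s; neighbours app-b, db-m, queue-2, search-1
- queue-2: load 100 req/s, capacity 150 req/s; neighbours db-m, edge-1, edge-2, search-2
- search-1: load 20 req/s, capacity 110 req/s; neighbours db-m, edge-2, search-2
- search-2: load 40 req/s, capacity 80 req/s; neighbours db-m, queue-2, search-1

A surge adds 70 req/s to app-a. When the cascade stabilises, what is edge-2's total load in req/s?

Round 1 — app-a at 100 > 70. app-a crashes.
  app-a sheds 100 req/s to db-m: 100 each.
    db-m: 50+100 = 150 > 110
Round 2 — db-m crashes.
  db-m sheds 150 req/s to app-b, edge-2, queue-2, search-1, search-2: 30 each.
    app-b: 20+30 = 50 ≤ 90
    edge-2: 40+30 = 70 ≤ 110
    queue-2: 100+30 = 130 ≤ 150
    search-1: 20+30 = 50 ≤ 110
    search-2: 40+30 = 70 ≤ 80
No further crashes.

70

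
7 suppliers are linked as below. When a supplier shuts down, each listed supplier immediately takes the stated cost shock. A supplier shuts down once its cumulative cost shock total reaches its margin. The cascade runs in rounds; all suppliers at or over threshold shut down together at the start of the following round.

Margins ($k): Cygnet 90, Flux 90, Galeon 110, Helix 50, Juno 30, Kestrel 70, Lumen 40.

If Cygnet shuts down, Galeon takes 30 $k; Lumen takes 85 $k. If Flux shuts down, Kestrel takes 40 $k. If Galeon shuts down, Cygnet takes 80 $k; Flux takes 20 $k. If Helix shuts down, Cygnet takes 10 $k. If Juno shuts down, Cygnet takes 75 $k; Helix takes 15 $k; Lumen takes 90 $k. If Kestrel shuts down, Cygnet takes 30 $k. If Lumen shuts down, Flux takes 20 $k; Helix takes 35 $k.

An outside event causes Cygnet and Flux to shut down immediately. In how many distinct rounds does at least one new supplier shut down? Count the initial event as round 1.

2

Round 1 — Cygnet, Flux shut down (initial).
  Galeon: +30 → 30 < 110
  Kestrel: +40 → 40 < 70
  Lumen: +85 → 85 ≥ 40
Round 2 — Lumen shuts down.
  Helix: +35 → 35 < 50
No further shutdowns.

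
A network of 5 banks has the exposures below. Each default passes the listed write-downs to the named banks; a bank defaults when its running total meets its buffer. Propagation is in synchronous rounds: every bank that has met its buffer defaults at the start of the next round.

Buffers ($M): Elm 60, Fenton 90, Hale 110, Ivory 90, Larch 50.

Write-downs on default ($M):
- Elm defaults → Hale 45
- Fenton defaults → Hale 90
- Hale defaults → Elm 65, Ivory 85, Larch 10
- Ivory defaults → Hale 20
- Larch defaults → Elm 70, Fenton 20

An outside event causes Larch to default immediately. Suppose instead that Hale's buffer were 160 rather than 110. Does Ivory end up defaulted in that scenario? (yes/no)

no

With Hale's buffer at 160:
Round 1 — Larch defaults (initial).
  Elm: +70 → 70 ≥ 60
  Fenton: +20 → 20 < 90
Round 2 — Elm defaults.
  Hale: +45 → 45 < 160
No further defaults.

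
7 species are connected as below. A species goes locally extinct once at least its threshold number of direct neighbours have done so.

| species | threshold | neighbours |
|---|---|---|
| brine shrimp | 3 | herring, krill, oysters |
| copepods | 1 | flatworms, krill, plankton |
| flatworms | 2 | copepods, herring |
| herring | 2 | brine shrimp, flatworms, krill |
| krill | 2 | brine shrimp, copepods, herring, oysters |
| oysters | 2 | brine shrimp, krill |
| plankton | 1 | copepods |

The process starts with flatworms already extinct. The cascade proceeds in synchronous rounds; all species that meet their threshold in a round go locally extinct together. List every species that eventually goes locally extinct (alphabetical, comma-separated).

Round 1 — flatworms goes locally extinct (initial).
Round 2 — checking thresholds:
  copepods: 1 of 3 neighbours ≥ 1, goes locally extinct.
  herring: 1 of 3 neighbours < 2, holds.
Round 3 — checking thresholds:
  herring: 1 of 3 neighbours < 2, holds.
  krill: 1 of 4 neighbours < 2, holds.
  plankton: 1 of 1 neighbours ≥ 1, goes locally extinct.
Round 4 — no new extinctions; cascade stops.

copepods, flatworms, plankton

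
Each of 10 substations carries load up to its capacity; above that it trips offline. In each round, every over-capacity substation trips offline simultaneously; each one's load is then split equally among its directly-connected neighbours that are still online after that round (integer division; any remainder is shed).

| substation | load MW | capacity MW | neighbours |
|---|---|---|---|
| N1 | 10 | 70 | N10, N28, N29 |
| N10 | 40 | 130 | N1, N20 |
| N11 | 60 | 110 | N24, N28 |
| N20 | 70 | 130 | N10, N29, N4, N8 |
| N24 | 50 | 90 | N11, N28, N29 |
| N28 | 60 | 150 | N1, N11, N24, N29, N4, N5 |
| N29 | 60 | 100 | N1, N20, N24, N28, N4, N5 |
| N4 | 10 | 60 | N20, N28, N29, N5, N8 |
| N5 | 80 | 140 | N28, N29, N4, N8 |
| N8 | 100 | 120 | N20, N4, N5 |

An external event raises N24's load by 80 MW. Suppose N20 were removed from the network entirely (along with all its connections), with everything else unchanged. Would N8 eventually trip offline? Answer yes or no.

With N20 removed:
Round 1 — N24 at 130 > 90. N24 trips offline.
  N24 sheds 130 MW to N11, N28, N29: 43 each (1 lost).
    N11: 60+43 = 103 ≤ 110
    N28: 60+43 = 103 ≤ 150
    N29: 60+43 = 103 > 100
Round 2 — N29 trips offline.
  N29 sheds 103 MW to N1, N28, N4, N5: 25 each (3 lost).
    N1: 10+25 = 35 ≤ 70
    N28: 103+25 = 128 ≤ 150
    N4: 10+25 = 35 ≤ 60
    N5: 80+25 = 105 ≤ 140
No further trips.

no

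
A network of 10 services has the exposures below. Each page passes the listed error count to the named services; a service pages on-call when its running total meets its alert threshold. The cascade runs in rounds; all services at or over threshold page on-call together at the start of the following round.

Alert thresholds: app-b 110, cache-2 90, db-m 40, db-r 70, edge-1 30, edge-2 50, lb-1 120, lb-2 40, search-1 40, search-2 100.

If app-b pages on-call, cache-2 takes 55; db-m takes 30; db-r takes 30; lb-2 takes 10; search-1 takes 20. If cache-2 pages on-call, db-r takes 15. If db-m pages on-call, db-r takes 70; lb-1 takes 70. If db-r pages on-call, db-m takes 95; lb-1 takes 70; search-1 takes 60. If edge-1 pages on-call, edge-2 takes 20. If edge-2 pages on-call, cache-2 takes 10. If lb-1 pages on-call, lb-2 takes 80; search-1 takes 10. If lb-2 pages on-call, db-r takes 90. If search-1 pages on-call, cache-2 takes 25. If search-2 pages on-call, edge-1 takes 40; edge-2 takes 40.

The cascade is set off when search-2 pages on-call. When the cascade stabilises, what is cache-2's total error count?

Round 1 — search-2 pages on-call (initial).
  edge-1: +40 → 40 ≥ 30
  edge-2: +40 → 40 < 50
Round 2 — edge-1 pages on-call.
  edge-2: +20 → 60 ≥ 50
Round 3 — edge-2 pages on-call.
  cache-2: +10 → 10 < 90
No further pages.

10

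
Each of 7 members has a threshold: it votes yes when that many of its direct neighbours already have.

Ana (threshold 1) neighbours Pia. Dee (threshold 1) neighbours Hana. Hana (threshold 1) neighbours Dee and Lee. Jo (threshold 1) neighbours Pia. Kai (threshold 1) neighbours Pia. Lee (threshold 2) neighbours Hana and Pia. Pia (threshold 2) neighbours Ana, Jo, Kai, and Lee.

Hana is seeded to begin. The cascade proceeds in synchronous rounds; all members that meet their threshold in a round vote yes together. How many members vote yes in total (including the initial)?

2

Round 1 — Hana votes yes (initial).
Round 2 — checking thresholds:
  Dee: 1 of 1 neighbours ≥ 1, votes yes.
  Lee: 1 of 2 neighbours < 2, holds.
Round 3 — no new yes votes; cascade stops.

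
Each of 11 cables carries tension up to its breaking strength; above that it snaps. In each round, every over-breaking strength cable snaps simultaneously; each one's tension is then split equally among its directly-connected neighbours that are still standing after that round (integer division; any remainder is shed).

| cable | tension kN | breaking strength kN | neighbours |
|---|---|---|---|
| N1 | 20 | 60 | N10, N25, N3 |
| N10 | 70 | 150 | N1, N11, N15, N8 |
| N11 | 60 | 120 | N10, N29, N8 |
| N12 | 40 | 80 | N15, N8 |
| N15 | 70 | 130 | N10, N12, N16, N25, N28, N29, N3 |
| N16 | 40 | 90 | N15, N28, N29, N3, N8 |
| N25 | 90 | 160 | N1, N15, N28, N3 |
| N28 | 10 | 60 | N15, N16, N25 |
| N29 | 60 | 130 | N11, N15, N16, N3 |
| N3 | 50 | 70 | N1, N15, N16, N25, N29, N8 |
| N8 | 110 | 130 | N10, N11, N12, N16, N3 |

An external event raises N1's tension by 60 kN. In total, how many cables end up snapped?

2

Round 1 — N1 at 80 > 60. N1 snaps.
  N1 sheds 80 kN to N10, N25, N3: 26 each (2 lost).
    N10: 70+26 = 96 ≤ 150
    N25: 90+26 = 116 ≤ 160
    N3: 50+26 = 76 > 70
Round 2 — N3 snaps.
  N3 sheds 76 kN to N15, N16, N25, N29, N8: 15 each (1 lost).
    N15: 70+15 = 85 ≤ 130
    N16: 40+15 = 55 ≤ 90
    N25: 116+15 = 131 ≤ 160
    N29: 60+15 = 75 ≤ 130
    N8: 110+15 = 125 ≤ 130
No further breaks.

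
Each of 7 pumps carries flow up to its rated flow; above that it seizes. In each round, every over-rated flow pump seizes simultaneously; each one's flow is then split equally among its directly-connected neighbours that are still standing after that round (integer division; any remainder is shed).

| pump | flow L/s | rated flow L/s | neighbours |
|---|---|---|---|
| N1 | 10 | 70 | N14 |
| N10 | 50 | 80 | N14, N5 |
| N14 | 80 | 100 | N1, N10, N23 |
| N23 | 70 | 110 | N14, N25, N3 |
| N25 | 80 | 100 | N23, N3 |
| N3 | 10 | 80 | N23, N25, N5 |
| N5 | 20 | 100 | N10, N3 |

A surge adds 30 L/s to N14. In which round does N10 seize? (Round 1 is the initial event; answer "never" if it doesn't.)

2

Round 1 — N14 at 110 > 100. N14 seizes.
  N14 sheds 110 L/s to N1, N10, N23: 36 each (2 lost).
    N1: 10+36 = 46 ≤ 70
    N10: 50+36 = 86 > 80
    N23: 70+36 = 106 ≤ 110
Round 2 — N10 seizes.
  N10 sheds 86 L/s to N5: 86 each.
    N5: 20+86 = 106 > 100
Round 3 — N5 seizes.
  N5 sheds 106 L/s to N3: 106 each.
    N3: 10+106 = 116 > 80
Round 4 — N3 seizes.
  N3 sheds 116 L/s to N23, N25: 58 each.
    N23: 106+58 = 164 > 110
    N25: 80+58 = 138 > 100
Round 5 — N23, N25 seize.
  N23 sheds 164 L/s: no online neighbours, lost.
  N25 sheds 138 L/s: no online neighbours, lost.
No further seizures.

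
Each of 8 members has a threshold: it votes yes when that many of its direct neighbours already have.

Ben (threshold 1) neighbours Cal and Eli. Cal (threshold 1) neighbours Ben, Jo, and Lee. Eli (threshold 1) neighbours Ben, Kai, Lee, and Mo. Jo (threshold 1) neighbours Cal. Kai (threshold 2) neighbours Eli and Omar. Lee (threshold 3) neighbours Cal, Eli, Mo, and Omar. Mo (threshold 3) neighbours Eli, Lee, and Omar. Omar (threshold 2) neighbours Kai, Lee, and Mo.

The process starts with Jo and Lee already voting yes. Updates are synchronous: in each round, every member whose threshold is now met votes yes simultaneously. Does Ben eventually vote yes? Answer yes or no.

Round 1 — Jo, Lee vote yes (initial).
Round 2 — checking thresholds:
  Cal: 2 of 3 neighbours ≥ 1, votes yes.
  Eli: 1 of 4 neighbours ≥ 1, votes yes.
  Mo: 1 of 3 neighbours < 3, not yet.
  Omar: 1 of 3 neighbours < 2, not yet.
Round 3 — checking thresholds:
  Ben: 2 of 2 neighbours ≥ 1, votes yes.
  Kai: 1 of 2 neighbours < 2, not yet.
  Mo: 2 of 3 neighbours < 3, not yet.
  Omar: 1 of 3 neighbours < 2, not yet.
Round 4 — no new yes votes; cascade stops.

yes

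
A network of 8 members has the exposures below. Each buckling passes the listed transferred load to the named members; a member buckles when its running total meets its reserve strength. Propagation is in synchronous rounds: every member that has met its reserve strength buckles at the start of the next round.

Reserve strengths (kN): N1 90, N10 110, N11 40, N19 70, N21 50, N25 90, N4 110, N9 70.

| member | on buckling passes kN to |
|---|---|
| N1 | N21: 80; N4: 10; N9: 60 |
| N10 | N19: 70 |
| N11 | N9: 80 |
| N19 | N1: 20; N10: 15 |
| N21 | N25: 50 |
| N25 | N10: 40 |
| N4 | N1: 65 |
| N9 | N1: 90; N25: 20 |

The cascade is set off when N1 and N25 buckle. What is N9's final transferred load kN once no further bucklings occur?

Round 1 — N1, N25 buckle (initial).
  N10: +40 → 40 < 110
  N21: +80 → 80 ≥ 50
  N4: +10 → 10 < 110
  N9: +60 → 60 < 70
Round 2 — N21 buckles.
No further bucklings.

60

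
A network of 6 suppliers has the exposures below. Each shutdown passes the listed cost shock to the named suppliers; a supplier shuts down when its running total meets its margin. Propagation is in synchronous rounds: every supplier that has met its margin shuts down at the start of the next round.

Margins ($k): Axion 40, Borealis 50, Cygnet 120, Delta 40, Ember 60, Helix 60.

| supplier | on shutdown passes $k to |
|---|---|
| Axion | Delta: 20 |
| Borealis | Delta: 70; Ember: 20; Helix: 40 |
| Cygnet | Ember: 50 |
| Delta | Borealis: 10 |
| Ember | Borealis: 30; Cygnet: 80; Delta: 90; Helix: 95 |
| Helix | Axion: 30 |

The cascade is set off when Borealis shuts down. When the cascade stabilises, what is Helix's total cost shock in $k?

40

Round 1 — Borealis shuts down (initial).
  Delta: +70 → 70 ≥ 40
  Ember: +20 → 20 < 60
  Helix: +40 → 40 < 60
Round 2 — Delta shuts down.
No further shutdowns.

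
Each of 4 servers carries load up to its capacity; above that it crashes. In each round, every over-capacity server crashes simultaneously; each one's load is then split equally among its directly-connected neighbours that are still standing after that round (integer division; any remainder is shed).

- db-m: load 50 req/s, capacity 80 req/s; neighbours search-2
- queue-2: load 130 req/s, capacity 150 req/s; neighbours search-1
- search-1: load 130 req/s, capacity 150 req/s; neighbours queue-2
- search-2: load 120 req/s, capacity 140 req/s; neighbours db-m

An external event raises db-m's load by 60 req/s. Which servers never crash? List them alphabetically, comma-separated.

Round 1 — db-m at 110 > 80. db-m crashes.
  db-m sheds 110 req/s to search-2: 110 each.
    search-2: 120+110 = 230 > 140
Round 2 — search-2 crashes.
  search-2 sheds 230 req/s: no online neighbours, lost.
No further crashes.

queue-2, search-1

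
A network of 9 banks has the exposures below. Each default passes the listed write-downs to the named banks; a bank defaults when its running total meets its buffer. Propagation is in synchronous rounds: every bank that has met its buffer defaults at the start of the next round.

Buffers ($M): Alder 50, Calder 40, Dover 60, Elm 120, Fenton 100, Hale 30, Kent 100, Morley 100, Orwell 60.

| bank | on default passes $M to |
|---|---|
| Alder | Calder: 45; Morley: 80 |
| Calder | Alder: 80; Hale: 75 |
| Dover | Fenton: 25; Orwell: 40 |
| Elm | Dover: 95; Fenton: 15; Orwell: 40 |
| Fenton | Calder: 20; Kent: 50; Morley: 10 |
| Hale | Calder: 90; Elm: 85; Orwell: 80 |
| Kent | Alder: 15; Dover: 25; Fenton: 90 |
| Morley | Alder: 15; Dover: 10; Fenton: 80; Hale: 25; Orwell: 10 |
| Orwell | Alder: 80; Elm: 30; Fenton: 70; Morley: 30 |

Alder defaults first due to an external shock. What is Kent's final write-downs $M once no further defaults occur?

Round 1 — Alder defaults (initial).
  Calder: +45 → 45 ≥ 40
  Morley: +80 → 80 < 100
Round 2 — Calder defaults.
  Hale: +75 → 75 ≥ 30
Round 3 — Hale defaults.
  Elm: +85 → 85 < 120
  Orwell: +80 → 80 ≥ 60
Round 4 — Orwell defaults.
  Elm: +30 → 115 < 120
  Fenton: +70 → 70 < 100
  Morley: +30 → 110 ≥ 100
Round 5 — Morley defaults.
  Dover: +10 → 10 < 60
  Fenton: +80 → 150 ≥ 100
Round 6 — Fenton defaults.
  Kent: +50 → 50 < 100
No further defaults.

50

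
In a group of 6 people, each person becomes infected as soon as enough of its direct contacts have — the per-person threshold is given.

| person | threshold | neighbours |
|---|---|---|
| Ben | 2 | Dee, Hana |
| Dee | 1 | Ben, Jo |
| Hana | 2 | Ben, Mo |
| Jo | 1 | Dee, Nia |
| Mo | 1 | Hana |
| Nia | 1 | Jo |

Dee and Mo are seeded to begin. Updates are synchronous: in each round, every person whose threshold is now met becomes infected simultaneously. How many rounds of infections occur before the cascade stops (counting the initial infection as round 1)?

Round 1 — Dee, Mo become infected (initial).
Round 2 — checking thresholds:
  Ben: 1 of 2 neighbours < 2, not yet.
  Hana: 1 of 2 neighbours < 2, not yet.
  Jo: 1 of 2 neighbours ≥ 1, becomes infected.
Round 3 — checking thresholds:
  Ben: 1 of 2 neighbours < 2, not yet.
  Hana: 1 of 2 neighbours < 2, not yet.
  Nia: 1 of 1 neighbours ≥ 1, becomes infected.
Round 4 — no new infections; cascade stops.

3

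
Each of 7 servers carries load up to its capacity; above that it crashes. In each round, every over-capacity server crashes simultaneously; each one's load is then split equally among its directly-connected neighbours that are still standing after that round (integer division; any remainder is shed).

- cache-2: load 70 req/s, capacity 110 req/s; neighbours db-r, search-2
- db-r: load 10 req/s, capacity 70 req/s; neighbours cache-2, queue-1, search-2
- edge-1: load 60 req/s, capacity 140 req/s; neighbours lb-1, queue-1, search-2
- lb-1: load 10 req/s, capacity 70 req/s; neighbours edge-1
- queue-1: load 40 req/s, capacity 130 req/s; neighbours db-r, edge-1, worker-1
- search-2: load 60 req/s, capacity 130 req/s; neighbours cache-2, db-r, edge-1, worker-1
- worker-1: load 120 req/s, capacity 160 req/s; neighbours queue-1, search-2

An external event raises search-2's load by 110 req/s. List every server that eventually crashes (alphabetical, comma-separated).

cache-2, db-r, edge-1, lb-1, queue-1, search-2, worker-1

Round 1 — search-2 at 170 > 130. search-2 crashes.
  search-2 sheds 170 req/s to cache-2, db-r, edge-1, worker-1: 42 each (2 lost).
    cache-2: 70+42 = 112 > 110
    db-r: 10+42 = 52 ≤ 70
    edge-1: 60+42 = 102 ≤ 140
    worker-1: 120+42 = 162 > 160
Round 2 — cache-2, worker-1 crash.
  cache-2 sheds 112 req/s to db-r: 112 each.
    db-r: 52+112 = 164 > 70
  worker-1 sheds 162 req/s to queue-1: 162 each.
    queue-1: 40+162 = 202 > 130
Round 3 — db-r, queue-1 crash.
  db-r sheds 164 req/s: no online neighbours, lost.
  queue-1 sheds 202 req/s to edge-1: 202 each.
    edge-1: 102+202 = 304 > 140
Round 4 — edge-1 crashes.
  edge-1 sheds 304 req/s to lb-1: 304 each.
    lb-1: 10+304 = 314 > 70
Round 5 — lb-1 crashes.
  lb-1 sheds 314 req/s: no online neighbours, lost.
No further crashes.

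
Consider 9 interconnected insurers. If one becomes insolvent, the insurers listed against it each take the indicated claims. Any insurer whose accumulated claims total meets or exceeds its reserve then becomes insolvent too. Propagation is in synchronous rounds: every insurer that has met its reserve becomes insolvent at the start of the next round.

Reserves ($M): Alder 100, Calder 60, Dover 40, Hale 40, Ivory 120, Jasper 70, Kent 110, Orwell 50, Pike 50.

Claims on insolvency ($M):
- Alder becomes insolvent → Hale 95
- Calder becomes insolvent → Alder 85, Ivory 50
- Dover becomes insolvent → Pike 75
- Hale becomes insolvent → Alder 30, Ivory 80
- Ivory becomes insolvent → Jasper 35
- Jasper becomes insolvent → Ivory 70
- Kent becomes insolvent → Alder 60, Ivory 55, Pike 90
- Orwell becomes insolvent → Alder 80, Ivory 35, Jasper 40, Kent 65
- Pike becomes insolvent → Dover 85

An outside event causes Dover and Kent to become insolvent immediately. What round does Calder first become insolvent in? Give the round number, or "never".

Round 1 — Dover, Kent become insolvent (initial).
  Alder: +60 → 60 < 100
  Ivory: +55 → 55 < 120
  Pike: +75+90 → 165 ≥ 50
Round 2 — Pike becomes insolvent.
No further insolvencies.

never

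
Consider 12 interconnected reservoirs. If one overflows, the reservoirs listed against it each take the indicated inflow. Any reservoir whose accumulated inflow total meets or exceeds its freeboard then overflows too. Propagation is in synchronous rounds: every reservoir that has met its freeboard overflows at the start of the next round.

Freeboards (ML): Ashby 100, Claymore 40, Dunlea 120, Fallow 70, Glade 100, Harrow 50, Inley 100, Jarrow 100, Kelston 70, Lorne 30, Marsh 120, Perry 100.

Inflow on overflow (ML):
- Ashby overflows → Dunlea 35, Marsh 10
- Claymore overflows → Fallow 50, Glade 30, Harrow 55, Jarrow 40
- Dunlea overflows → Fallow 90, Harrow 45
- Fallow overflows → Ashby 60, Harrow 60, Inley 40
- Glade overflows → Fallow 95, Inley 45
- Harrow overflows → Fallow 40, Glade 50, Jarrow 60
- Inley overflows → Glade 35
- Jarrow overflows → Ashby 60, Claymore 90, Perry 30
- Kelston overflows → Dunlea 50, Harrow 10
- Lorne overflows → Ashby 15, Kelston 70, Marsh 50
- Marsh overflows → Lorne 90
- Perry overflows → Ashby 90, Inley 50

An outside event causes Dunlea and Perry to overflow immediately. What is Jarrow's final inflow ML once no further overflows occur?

60

Round 1 — Dunlea, Perry overflow (initial).
  Ashby: +90 → 90 < 100
  Fallow: +90 → 90 ≥ 70
  Harrow: +45 → 45 < 50
  Inley: +50 → 50 < 100
Round 2 — Fallow overflows.
  Ashby: +60 → 150 ≥ 100
  Harrow: +60 → 105 ≥ 50
  Inley: +40 → 90 < 100
Round 3 — Ashby, Harrow overflow.
  Glade: +50 → 50 < 100
  Jarrow: +60 → 60 < 100
  Marsh: +10 → 10 < 120
No further overflows.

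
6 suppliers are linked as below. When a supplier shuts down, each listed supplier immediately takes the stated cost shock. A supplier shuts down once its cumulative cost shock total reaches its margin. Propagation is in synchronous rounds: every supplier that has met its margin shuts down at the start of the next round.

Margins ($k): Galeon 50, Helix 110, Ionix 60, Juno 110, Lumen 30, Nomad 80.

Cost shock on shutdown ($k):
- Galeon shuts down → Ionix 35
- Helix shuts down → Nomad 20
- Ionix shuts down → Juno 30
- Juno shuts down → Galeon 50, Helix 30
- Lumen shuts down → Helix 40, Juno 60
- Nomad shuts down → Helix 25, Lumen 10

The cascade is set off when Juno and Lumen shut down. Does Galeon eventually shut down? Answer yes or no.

yes

Round 1 — Juno, Lumen shut down (initial).
  Galeon: +50 → 50 ≥ 50
  Helix: +30+40 → 70 < 110
Round 2 — Galeon shuts down.
  Ionix: +35 → 35 < 60
No further shutdowns.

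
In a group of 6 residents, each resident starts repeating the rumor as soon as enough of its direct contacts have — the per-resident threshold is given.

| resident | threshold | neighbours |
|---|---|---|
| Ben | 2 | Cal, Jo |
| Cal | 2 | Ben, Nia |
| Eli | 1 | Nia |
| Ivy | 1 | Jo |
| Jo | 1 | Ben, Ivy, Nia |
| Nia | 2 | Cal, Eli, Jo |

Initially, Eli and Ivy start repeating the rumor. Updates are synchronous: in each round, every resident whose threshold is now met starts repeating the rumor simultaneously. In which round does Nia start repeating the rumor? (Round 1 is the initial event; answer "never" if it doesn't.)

3

Round 1 — Eli, Ivy start repeating the rumor (initial).
Round 2 — checking thresholds:
  Jo: 1 of 3 neighbours ≥ 1, starts repeating the rumor.
  Nia: 1 of 3 neighbours < 2, not yet.
Round 3 — checking thresholds:
  Ben: 1 of 2 neighbours < 2, not yet.
  Nia: 2 of 3 neighbours ≥ 2, starts repeating the rumor.
Round 4 — no new spreads; cascade stops.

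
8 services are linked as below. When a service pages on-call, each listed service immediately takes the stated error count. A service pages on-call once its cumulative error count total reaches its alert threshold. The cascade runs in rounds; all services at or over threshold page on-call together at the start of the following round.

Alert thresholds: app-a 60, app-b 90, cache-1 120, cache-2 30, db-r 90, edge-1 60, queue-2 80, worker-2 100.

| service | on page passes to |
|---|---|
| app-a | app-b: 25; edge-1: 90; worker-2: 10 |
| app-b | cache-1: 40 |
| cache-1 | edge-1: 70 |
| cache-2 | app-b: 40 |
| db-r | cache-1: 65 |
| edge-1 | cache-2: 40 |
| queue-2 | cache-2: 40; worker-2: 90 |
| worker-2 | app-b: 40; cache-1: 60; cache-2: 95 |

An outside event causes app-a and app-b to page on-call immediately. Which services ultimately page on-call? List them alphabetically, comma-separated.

Round 1 — app-a, app-b page on-call (initial).
  cache-1: +40 → 40 < 120
  edge-1: +90 → 90 ≥ 60
  worker-2: +10 → 10 < 100
Round 2 — edge-1 pages on-call.
  cache-2: +40 → 40 ≥ 30
Round 3 — cache-2 pages on-call.
No further pages.

app-a, app-b, cache-2, edge-1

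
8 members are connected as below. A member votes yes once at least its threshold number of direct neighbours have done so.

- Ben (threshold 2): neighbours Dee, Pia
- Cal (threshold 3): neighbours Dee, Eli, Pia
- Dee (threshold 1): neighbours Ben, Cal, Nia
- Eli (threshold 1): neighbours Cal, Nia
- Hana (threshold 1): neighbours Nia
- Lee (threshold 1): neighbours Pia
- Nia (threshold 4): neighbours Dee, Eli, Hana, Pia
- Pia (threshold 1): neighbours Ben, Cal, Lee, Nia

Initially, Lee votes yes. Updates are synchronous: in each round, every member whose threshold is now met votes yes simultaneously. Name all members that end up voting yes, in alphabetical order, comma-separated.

Round 1 — Lee votes yes (initial).
Round 2 — checking thresholds:
  Pia: 1 of 4 neighbours ≥ 1, votes yes.
Round 3 — no new yes votes; cascade stops.

Lee, Pia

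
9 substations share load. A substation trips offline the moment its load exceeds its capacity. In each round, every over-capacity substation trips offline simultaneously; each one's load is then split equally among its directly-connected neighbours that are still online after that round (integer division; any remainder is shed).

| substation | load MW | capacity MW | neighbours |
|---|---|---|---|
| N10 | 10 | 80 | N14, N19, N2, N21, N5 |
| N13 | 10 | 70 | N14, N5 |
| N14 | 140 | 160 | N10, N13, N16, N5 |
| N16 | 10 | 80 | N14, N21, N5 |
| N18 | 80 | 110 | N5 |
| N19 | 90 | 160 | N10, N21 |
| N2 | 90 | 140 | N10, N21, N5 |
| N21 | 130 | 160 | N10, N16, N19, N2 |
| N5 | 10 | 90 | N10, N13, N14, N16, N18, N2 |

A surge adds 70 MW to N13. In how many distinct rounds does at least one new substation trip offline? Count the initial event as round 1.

6

Round 1 — N13 at 80 > 70. N13 trips offline.
  N13 sheds 80 MW to N14, N5: 40 each.
    N14: 140+40 = 180 > 160
    N5: 10+40 = 50 ≤ 90
Round 2 — N14 trips offline.
  N14 sheds 180 MW to N10, N16, N5: 60 each.
    N10: 10+60 = 70 ≤ 80
    N16: 10+60 = 70 ≤ 80
    N5: 50+60 = 110 > 90
Round 3 — N5 trips offline.
  N5 sheds 110 MW to N10, N16, N18, N2: 27 each (2 lost).
    N10: 70+27 = 97 > 80
    N16: 70+27 = 97 > 80
    N18: 80+27 = 107 ≤ 110
    N2: 90+27 = 117 ≤ 140
Round 4 — N10, N16 trip offline.
  N10 sheds 97 MW to N19, N2, N21: 32 each (1 lost).
    N19: 90+32 = 122 ≤ 160
    N2: 117+32 = 149 > 140
    N21: 130+32 = 162 > 160
  N16 sheds 97 MW to N21: 97 each.
    N21: 162+97 = 259 > 160
Round 5 — N2, N21 trip offline.
  N2 sheds 149 MW: no online neighbours, lost.
  N21 sheds 259 MW to N19: 259 each.
    N19: 122+259 = 381 > 160
Round 6 — N19 trips offline.
  N19 sheds 381 MW: no online neighbours, lost.
No further trips.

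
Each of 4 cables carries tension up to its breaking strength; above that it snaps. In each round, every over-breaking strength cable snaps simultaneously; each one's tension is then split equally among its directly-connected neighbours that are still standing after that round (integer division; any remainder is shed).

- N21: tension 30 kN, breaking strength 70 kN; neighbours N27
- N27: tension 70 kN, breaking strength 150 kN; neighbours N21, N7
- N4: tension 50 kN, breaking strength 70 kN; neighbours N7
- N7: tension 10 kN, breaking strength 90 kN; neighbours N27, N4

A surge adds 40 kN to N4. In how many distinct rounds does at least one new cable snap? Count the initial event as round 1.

4

Round 1 — N4 at 90 > 70. N4 snaps.
  N4 sheds 90 kN to N7: 90 each.
    N7: 10+90 = 100 > 90
Round 2 — N7 snaps.
  N7 sheds 100 kN to N27: 100 each.
    N27: 70+100 = 170 > 150
Round 3 — N27 snaps.
  N27 sheds 170 kN to N21: 170 each.
    N21: 30+170 = 200 > 70
Round 4 — N21 snaps.
  N21 sheds 200 kN: no online neighbours, lost.
No further breaks.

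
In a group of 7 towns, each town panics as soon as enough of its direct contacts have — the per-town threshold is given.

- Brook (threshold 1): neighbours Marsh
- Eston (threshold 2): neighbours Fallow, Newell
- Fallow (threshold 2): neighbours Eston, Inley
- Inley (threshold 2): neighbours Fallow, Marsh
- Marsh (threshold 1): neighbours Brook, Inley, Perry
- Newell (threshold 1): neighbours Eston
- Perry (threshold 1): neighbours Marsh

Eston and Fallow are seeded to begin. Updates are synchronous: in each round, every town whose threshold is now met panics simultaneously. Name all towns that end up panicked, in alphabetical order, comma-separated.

Round 1 — Eston, Fallow panic (initial).
Round 2 — checking thresholds:
  Inley: 1 of 2 neighbours < 2, holds.
  Newell: 1 of 1 neighbours ≥ 1, panics.
Round 3 — no new panics; cascade stops.

Eston, Fallow, Newell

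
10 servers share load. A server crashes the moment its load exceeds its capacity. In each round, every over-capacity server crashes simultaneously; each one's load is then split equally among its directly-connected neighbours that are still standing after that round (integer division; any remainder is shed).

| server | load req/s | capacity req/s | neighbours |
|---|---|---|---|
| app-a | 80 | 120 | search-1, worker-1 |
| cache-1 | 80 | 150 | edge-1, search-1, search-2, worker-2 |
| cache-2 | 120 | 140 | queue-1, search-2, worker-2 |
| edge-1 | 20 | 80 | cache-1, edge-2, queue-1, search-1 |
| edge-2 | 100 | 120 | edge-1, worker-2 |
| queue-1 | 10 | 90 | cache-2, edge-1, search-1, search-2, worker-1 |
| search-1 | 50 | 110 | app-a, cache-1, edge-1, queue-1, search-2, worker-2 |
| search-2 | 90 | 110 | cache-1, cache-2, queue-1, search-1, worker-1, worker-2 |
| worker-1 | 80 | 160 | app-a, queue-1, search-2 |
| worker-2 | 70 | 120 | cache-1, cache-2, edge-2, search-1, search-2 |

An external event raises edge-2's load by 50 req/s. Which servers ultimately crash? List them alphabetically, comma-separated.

app-a, cache-1, cache-2, edge-1, edge-2, queue-1, search-1, search-2, worker-1, worker-2

Round 1 — edge-2 at 150 > 120. edge-2 crashes.
  edge-2 sheds 150 req/s to edge-1, worker-2: 75 each.
    edge-1: 20+75 = 95 > 80
    worker-2: 70+75 = 145 > 120
Round 2 — edge-1, worker-2 crash.
  edge-1 sheds 95 req/s to cache-1, queue-1, search-1: 31 each (2 lost).
    cache-1: 80+31 = 111 ≤ 150
    queue-1: 10+31 = 41 ≤ 90
    search-1: 50+31 = 81 ≤ 110
  worker-2 sheds 145 req/s to cache-1, cache-2, search-1, search-2: 36 each (1 lost).
    cache-1: 111+36 = 147 ≤ 150
    cache-2: 120+36 = 156 > 140
    search-1: 81+36 = 117 > 110
    search-2: 90+36 = 126 > 110
Round 3 — cache-2, search-1, search-2 crash.
  cache-2 sheds 156 req/s to queue-1: 156 each.
    queue-1: 41+156 = 197 > 90
  search-1 sheds 117 req/s to app-a, cache-1, queue-1: 39 each.
    app-a: 80+39 = 119 ≤ 120
    cache-1: 147+39 = 186 > 150
    queue-1: 197+39 = 236 > 90
  search-2 sheds 126 req/s to cache-1, queue-1, worker-1: 42 each.
    cache-1: 186+42 = 228 > 150
    queue-1: 236+42 = 278 > 90
    worker-1: 80+42 = 122 ≤ 160
Round 4 — cache-1, queue-1 crash.
  cache-1 sheds 228 req/s: no online neighbours, lost.
  queue-1 sheds 278 req/s to worker-1: 278 each.
    worker-1: 122+278 = 400 > 160
Round 5 — worker-1 crashes.
  worker-1 sheds 400 req/s to app-a: 400 each.
    app-a: 119+400 = 519 > 120
Round 6 — app-a crashes.
  app-a sheds 519 req/s: no online neighbours, lost.
No further crashes.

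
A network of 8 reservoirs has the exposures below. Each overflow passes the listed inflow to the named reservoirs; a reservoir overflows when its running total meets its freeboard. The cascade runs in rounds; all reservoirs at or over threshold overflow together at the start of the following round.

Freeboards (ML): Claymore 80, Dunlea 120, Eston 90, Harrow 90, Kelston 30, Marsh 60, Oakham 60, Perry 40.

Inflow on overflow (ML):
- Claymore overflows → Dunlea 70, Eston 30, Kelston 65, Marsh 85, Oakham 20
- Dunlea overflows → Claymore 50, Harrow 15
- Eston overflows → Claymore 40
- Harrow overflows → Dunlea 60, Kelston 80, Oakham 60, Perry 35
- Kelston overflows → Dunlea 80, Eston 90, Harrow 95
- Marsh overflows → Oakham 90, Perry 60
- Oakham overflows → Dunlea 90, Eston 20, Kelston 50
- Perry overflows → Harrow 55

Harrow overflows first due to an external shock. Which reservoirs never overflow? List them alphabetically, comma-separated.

none

Round 1 — Harrow overflows (initial).
  Dunlea: +60 → 60 < 120
  Kelston: +80 → 80 ≥ 30
  Oakham: +60 → 60 ≥ 60
  Perry: +35 → 35 < 40
Round 2 — Kelston, Oakham overflow.
  Dunlea: +80+90 → 230 ≥ 120
  Eston: +90+20 → 110 ≥ 90
Round 3 — Dunlea, Eston overflow.
  Claymore: +50+40 → 90 ≥ 80
Round 4 — Claymore overflows.
  Marsh: +85 → 85 ≥ 60
Round 5 — Marsh overflows.
  Perry: +60 → 95 ≥ 40
Round 6 — Perry overflows.
No further overflows.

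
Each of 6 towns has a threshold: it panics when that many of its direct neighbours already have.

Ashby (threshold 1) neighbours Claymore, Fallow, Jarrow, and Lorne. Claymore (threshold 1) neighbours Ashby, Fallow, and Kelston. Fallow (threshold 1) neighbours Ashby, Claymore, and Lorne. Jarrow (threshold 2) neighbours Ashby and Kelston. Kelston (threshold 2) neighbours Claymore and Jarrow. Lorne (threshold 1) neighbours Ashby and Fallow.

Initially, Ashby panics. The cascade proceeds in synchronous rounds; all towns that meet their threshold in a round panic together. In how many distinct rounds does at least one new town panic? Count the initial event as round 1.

2

Round 1 — Ashby panics (initial).
Round 2 — checking thresholds:
  Claymore: 1 of 3 neighbours ≥ 1, panics.
  Fallow: 1 of 3 neighbours ≥ 1, panics.
  Jarrow: 1 of 2 neighbours < 2, holds.
  Lorne: 1 of 2 neighbours ≥ 1, panics.
Round 3 — no new panics; cascade stops.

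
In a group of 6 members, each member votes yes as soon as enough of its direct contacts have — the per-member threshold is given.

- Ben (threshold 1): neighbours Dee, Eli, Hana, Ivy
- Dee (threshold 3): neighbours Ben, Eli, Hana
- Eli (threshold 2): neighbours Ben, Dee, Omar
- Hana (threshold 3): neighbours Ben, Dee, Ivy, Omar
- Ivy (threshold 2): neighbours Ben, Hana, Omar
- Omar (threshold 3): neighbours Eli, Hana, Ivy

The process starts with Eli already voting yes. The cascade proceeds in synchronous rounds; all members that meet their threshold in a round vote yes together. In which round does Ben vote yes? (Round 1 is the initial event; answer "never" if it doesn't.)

Round 1 — Eli votes yes (initial).
Round 2 — checking thresholds:
  Ben: 1 of 4 neighbours ≥ 1, votes yes.
  Dee: 1 of 3 neighbours < 3, below threshold.
  Omar: 1 of 3 neighbours < 3, below threshold.
Round 3 — no new yes votes; cascade stops.

2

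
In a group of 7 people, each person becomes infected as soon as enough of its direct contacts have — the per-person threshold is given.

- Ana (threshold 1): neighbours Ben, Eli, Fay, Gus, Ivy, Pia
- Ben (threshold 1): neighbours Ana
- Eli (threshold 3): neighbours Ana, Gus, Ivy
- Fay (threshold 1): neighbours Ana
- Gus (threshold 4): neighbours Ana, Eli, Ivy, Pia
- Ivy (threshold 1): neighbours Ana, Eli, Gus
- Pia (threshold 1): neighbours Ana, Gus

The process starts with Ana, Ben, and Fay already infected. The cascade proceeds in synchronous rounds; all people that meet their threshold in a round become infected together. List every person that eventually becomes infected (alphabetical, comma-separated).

Ana, Ben, Fay, Ivy, Pia

Round 1 — Ana, Ben, Fay become infected (initial).
Round 2 — checking thresholds:
  Eli: 1 of 3 neighbours < 3, holds.
  Gus: 1 of 4 neighbours < 4, holds.
  Ivy: 1 of 3 neighbours ≥ 1, becomes infected.
  Pia: 1 of 2 neighbours ≥ 1, becomes infected.
Round 3 — no new infections; cascade stops.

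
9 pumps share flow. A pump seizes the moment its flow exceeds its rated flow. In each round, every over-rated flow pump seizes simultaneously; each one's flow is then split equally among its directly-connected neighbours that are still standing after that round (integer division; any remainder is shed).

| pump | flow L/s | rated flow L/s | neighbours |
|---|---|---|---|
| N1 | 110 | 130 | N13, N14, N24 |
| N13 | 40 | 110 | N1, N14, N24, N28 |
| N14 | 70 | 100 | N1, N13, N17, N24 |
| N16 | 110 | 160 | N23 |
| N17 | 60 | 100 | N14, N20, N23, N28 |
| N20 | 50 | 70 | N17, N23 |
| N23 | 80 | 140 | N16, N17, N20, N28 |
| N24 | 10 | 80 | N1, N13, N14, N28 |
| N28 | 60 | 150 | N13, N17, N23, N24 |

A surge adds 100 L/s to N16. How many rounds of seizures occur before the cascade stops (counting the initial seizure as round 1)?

5

Round 1 — N16 at 210 > 160. N16 seizes.
  N16 sheds 210 L/s to N23: 210 each.
    N23: 80+210 = 290 > 140
Round 2 — N23 seizes.
  N23 sheds 290 L/s to N17, N20, N28: 96 each (2 lost).
    N17: 60+96 = 156 > 100
    N20: 50+96 = 146 > 70
    N28: 60+96 = 156 > 150
Round 3 — N17, N20, N28 seize.
  N17 sheds 156 L/s to N14: 156 each.
    N14: 70+156 = 226 > 100
  N20 sheds 146 L/s: no online neighbours, lost.
  N28 sheds 156 L/s to N13, N24: 78 each.
    N13: 40+78 = 118 > 110
    N24: 10+78 = 88 > 80
Round 4 — N13, N14, N24 seize.
  N13 sheds 118 L/s to N1: 118 each.
    N1: 110+118 = 228 > 130
  N14 sheds 226 L/s to N1: 226 each.
    N1: 228+226 = 454 > 130
  N24 sheds 88 L/s to N1: 88 each.
    N1: 454+88 = 542 > 130
Round 5 — N1 seizes.
  N1 sheds 542 L/s: no online neighbours, lost.
No further seizures.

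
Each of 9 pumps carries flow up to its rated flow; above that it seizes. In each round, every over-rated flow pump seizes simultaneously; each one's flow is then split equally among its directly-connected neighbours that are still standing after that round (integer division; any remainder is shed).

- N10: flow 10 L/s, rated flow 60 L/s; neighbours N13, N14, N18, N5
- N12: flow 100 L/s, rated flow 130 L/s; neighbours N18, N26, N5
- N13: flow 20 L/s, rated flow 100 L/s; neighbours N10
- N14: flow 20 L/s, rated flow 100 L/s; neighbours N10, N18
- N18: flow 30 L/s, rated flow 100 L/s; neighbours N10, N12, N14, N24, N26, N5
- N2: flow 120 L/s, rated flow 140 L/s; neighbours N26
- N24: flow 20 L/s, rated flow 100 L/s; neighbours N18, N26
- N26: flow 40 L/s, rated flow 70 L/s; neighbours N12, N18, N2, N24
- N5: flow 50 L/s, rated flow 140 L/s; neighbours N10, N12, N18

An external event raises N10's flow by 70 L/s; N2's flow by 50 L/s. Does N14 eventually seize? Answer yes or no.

no

Round 1 — N10 at 80 > 60; N2 at 170 > 140. N10, N2 seize.
  N10 sheds 80 L/s to N13, N14, N18, N5: 20 each.
    N13: 20+20 = 40 ≤ 100
    N14: 20+20 = 40 ≤ 100
    N18: 30+20 = 50 ≤ 100
    N5: 50+20 = 70 ≤ 140
  N2 sheds 170 L/s to N26: 170 each.
    N26: 40+170 = 210 > 70
Round 2 — N26 seizes.
  N26 sheds 210 L/s to N12, N18, N24: 70 each.
    N12: 100+70 = 170 > 130
    N18: 50+70 = 120 > 100
    N24: 20+70 = 90 ≤ 100
Round 3 — N12, N18 seize.
  N12 sheds 170 L/s to N5: 170 each.
    N5: 70+170 = 240 > 140
  N18 sheds 120 L/s to N14, N24, N5: 40 each.
    N14: 40+40 = 80 ≤ 100
    N24: 90+40 = 130 > 100
    N5: 240+40 = 280 > 140
Round 4 — N24, N5 seize.
  N24 sheds 130 L/s: no online neighbours, lost.
  N5 sheds 280 L/s: no online neighbours, lost.
No further seizures.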